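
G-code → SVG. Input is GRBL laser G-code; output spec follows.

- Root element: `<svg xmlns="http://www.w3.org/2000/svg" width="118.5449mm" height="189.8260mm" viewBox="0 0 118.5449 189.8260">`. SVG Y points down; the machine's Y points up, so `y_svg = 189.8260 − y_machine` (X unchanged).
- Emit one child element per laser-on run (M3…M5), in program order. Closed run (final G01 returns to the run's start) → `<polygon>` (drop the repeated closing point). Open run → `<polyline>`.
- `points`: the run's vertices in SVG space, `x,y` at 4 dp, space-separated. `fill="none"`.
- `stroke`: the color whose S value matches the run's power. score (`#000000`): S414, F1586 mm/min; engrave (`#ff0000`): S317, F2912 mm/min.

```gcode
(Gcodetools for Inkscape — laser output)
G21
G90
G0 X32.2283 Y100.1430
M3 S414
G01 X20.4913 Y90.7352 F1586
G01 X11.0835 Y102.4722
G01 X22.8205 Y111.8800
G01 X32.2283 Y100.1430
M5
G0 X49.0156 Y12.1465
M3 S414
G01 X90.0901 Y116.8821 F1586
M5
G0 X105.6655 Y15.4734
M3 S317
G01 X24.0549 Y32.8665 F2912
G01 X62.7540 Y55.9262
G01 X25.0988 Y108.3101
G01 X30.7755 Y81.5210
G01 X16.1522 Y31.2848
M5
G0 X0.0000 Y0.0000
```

<svg xmlns="http://www.w3.org/2000/svg" width="118.5449mm" height="189.8260mm" viewBox="0 0 118.5449 189.8260">
  <polygon points="32.2283,89.6830 20.4913,99.0908 11.0835,87.3538 22.8205,77.9460" fill="none" stroke="#000000"/>
  <polyline points="49.0156,177.6795 90.0901,72.9439" fill="none" stroke="#000000"/>
  <polyline points="105.6655,174.3526 24.0549,156.9595 62.7540,133.8998 25.0988,81.5159 30.7755,108.3050 16.1522,158.5412" fill="none" stroke="#ff0000"/>
</svg>

Machine Y-up, SVG Y-down with viewBox height 189.8260, so y_svg = 189.8260 − y_machine; X carries over.

Run 1: power S414 maps to stroke `#000000` (score). The run returns to its start, so emit a `<polygon>` with points (Y-flipped): 32.2283,89.6830 20.4913,99.0908 11.0835,87.3538 22.8205,77.9460.

Run 2: S414 ⇒ score layer `#000000`. The run is open, so emit a `<polyline>` with points (Y-flipped): 49.0156,177.6795 90.0901,72.9439.

Run 3: the run's S317 means `#ff0000` (engrave). The run is open, so emit a `<polyline>` with points (Y-flipped): 105.6655,174.3526 24.0549,156.9595 62.7540,133.8998 25.0988,81.5159 30.7755,108.3050 16.1522,158.5412.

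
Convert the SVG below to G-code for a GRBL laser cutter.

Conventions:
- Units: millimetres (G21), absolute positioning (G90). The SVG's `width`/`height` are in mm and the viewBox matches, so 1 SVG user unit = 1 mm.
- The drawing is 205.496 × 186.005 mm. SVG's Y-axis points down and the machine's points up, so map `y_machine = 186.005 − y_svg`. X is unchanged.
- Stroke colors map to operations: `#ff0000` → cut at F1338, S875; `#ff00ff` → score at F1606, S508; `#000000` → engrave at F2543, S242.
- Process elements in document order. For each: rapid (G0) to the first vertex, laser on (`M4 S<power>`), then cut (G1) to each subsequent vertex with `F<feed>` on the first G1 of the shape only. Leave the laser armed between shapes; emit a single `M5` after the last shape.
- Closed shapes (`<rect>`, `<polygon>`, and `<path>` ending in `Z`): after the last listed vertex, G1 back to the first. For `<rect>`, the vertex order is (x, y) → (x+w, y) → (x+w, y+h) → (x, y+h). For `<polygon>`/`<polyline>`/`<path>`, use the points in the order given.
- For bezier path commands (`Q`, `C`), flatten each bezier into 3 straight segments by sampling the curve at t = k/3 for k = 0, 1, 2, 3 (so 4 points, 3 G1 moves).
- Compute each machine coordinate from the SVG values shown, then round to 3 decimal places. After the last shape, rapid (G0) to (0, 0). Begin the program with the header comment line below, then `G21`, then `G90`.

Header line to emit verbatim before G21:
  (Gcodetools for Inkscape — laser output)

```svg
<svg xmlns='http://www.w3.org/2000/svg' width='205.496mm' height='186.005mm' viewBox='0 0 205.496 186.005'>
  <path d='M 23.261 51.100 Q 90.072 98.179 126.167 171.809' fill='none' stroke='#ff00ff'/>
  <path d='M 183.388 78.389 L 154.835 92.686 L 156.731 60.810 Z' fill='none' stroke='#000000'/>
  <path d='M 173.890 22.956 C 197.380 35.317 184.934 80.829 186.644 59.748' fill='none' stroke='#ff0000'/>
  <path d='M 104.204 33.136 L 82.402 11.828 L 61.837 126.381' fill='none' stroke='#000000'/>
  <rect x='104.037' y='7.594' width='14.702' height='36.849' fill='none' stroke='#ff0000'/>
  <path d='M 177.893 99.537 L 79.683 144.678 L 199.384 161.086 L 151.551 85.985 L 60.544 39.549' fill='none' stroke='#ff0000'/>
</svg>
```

1 u = 1 mm; y_m = 186.005 − y.

[1] `<path>` quadratic bezier, #ff00ff→score S508 F1606: (23.261,134.905) → (64.389,100.569) → (98.691,60.333) → (126.167,14.196)

[2] `<path>` regular polygon, #000000→engrave S242 F2543: (183.388,107.616) → (154.835,93.319) → (156.731,125.195) → (183.388,107.616) (closed)

[3] `<path>` cubic bezier, #ff0000→cut S875 F1338: (173.890,163.049) → (187.257,143.332) → (187.797,123.679) → (186.644,126.257)

[4] `<path>` open polyline, #000000→engrave S242 F2543: (104.204,152.869) → (82.402,174.177) → (61.837,59.624)

[5] `<rect>` rectangle, #ff0000→cut S875 F1338: (104.037,178.411) → (118.739,178.411) → (118.739,141.562) → (104.037,141.562) → (104.037,178.411) (closed)

[6] `<path>` open polyline, #ff0000→cut S875 F1338: (177.893,86.468) → (79.683,41.327) → (199.384,24.919) → (151.551,100.020) → (60.544,146.456)

(Gcodetools for Inkscape — laser output)
G21
G90
G0 X23.261 Y134.905
M4 S508
G1 X64.389 Y100.569 F1606
G1 X98.691 Y60.333
G1 X126.167 Y14.196
G0 X183.388 Y107.616
M4 S242
G1 X154.835 Y93.319 F2543
G1 X156.731 Y125.195
G1 X183.388 Y107.616
G0 X173.890 Y163.049
M4 S875
G1 X187.257 Y143.332 F1338
G1 X187.797 Y123.679
G1 X186.644 Y126.257
G0 X104.204 Y152.869
M4 S242
G1 X82.402 Y174.177 F2543
G1 X61.837 Y59.624
G0 X104.037 Y178.411
M4 S875
G1 X118.739 Y178.411 F1338
G1 X118.739 Y141.562
G1 X104.037 Y141.562
G1 X104.037 Y178.411
G0 X177.893 Y86.468
M4 S875
G1 X79.683 Y41.327 F1338
G1 X199.384 Y24.919
G1 X151.551 Y100.020
G1 X60.544 Y146.456
M5
G0 X0.000 Y0.000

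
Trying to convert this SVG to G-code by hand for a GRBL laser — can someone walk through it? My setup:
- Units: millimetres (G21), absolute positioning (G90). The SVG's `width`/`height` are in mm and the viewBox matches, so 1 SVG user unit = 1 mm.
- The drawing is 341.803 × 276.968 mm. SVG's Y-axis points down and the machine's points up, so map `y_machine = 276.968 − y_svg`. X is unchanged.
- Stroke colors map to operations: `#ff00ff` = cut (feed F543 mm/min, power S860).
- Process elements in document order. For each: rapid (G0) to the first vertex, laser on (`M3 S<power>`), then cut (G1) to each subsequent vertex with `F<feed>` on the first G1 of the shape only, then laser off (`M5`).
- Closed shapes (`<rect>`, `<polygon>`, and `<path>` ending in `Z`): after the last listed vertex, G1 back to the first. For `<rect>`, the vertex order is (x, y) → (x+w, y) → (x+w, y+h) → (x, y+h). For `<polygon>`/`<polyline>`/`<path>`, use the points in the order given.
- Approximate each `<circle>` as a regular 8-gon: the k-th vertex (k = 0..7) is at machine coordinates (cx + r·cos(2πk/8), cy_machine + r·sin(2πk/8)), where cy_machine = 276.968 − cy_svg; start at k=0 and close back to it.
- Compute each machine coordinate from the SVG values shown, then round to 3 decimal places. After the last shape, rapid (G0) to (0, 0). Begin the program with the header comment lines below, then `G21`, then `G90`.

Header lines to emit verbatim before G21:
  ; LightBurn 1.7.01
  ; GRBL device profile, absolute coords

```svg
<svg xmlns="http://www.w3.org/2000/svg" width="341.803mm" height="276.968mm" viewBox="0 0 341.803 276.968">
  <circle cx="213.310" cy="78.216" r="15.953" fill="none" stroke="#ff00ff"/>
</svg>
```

1 u = 1 mm; y_m = 276.968 − y.

[1] `<circle>` circle, #ff00ff→cut S860 F543: (229.263,198.752) → (224.590,210.032) → (213.310,214.705) → (202.030,210.032) → (197.357,198.752) → (202.030,187.472) → (213.310,182.799) → (224.590,187.472) → (229.263,198.752) (closed)

; LightBurn 1.7.01
; GRBL device profile, absolute coords
G21
G90
G0 X229.263 Y198.752
M3 S860
G1 X224.590 Y210.032 F543
G1 X213.310 Y214.705
G1 X202.030 Y210.032
G1 X197.357 Y198.752
G1 X202.030 Y187.472
G1 X213.310 Y182.799
G1 X224.590 Y187.472
G1 X229.263 Y198.752
M5
G0 X0.000 Y0.000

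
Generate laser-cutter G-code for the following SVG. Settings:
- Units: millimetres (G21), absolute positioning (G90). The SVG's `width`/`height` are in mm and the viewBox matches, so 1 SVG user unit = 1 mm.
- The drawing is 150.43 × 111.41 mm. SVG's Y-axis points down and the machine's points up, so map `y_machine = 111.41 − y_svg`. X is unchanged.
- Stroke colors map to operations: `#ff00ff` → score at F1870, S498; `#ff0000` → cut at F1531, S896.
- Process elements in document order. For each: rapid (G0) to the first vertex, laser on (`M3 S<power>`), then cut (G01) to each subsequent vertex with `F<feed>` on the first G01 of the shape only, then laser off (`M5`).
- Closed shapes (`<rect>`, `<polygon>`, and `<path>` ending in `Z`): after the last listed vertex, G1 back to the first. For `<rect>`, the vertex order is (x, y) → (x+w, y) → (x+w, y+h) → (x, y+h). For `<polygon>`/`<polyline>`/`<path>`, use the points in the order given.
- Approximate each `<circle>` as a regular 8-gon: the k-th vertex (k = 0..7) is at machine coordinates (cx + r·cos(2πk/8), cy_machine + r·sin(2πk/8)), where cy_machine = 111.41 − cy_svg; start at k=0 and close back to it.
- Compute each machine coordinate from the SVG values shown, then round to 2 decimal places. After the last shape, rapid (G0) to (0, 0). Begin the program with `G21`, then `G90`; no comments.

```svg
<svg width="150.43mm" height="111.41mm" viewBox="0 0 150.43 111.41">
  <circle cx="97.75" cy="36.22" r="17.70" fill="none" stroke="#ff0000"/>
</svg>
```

1 u = 1 mm; y_m = 111.41 − y.

[1] `<circle>` circle, #ff0000→cut S896 F1531: (115.45,75.19) → (110.27,87.71) → (97.75,92.89) → (85.23,87.71) → (80.05,75.19) → (85.23,62.67) → (97.75,57.49) → (110.27,62.67) → (115.45,75.19) (closed)

G21
G90
G0 X115.45 Y75.19
M3 S896
G01 X110.27 Y87.71 F1531
G01 X97.75 Y92.89
G01 X85.23 Y87.71
G01 X80.05 Y75.19
G01 X85.23 Y62.67
G01 X97.75 Y57.49
G01 X110.27 Y62.67
G01 X115.45 Y75.19
M5
G0 X0.00 Y0.00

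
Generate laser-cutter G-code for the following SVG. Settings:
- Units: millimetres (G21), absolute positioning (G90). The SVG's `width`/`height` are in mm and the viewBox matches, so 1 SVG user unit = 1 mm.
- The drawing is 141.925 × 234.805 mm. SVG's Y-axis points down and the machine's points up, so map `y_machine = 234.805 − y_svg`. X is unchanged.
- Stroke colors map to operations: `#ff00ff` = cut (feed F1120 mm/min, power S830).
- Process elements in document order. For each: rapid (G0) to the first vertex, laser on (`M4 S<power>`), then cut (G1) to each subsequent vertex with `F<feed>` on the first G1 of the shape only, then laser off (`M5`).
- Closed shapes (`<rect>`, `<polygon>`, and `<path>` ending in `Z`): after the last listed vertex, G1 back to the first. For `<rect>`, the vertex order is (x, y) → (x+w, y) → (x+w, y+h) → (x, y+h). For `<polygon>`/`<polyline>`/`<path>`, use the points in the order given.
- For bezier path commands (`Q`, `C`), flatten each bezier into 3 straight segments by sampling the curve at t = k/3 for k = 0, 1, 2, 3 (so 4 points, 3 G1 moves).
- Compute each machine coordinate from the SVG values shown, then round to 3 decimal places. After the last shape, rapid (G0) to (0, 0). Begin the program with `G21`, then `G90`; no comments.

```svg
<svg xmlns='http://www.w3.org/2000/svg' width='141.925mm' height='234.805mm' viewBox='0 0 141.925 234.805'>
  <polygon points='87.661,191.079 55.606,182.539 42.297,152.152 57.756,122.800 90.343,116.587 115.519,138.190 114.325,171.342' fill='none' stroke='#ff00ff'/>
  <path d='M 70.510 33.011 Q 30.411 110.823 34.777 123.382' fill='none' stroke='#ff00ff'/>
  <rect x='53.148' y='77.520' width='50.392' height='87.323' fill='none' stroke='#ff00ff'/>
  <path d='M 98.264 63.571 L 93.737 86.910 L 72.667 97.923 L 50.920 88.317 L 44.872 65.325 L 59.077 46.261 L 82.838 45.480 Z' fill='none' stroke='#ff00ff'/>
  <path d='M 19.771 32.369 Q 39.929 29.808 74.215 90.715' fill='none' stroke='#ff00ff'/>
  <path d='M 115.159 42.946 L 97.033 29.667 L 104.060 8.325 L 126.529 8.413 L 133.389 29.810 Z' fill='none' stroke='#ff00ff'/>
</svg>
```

Since the viewBox matches the mm dimensions, user units are millimetres directly. The only transform is the Y-flip y_m = 234.805 − y_svg.

Shape 1 is a regular polygon drawn with `<polygon>`. Its stroke #ff00ff means cut at S830, F1120. After flipping Y the toolpath is (87.661,43.726) → (55.606,52.266) → (42.297,82.653) → (57.756,112.005) → (90.343,118.218) → (115.519,96.615) → (114.325,63.463) → (87.661,43.726), returning to the start.

Shape 2 is a quadratic bezier drawn with `<path>`. Its stroke #ff00ff means cut at S830, F1120. After flipping Y the toolpath is (70.510,201.794) → (48.718,157.170) → (36.807,127.046) → (34.777,111.423).

Shape 3 is a rectangle drawn with `<rect>`. Its stroke #ff00ff means cut at S830, F1120. After flipping Y the toolpath is (53.148,157.285) → (103.540,157.285) → (103.540,69.962) → (53.148,69.962) → (53.148,157.285), returning to the start.

Shape 4 is a regular polygon drawn with `<path>`. Its stroke #ff00ff means cut at S830, F1120. After flipping Y the toolpath is (98.264,171.234) → (93.737,147.895) → (72.667,136.882) → (50.920,146.488) → (44.872,169.480) → (59.077,188.544) → (82.838,189.325) → (98.264,171.234), returning to the start.

Shape 5 is a quadratic bezier drawn with `<path>`. Its stroke #ff00ff means cut at S830, F1120. After flipping Y the toolpath is (19.771,202.436) → (34.779,197.091) → (52.927,177.643) → (74.215,144.090).

Shape 6 is a regular polygon drawn with `<path>`. Its stroke #ff00ff means cut at S830, F1120. After flipping Y the toolpath is (115.159,191.859) → (97.033,205.138) → (104.060,226.480) → (126.529,226.392) → (133.389,204.995) → (115.159,191.859), returning to the start.

G21
G90
G0 X87.661 Y43.726
M4 S830
G1 X55.606 Y52.266 F1120
G1 X42.297 Y82.653
G1 X57.756 Y112.005
G1 X90.343 Y118.218
G1 X115.519 Y96.615
G1 X114.325 Y63.463
G1 X87.661 Y43.726
M5
G0 X70.510 Y201.794
M4 S830
G1 X48.718 Y157.170 F1120
G1 X36.807 Y127.046
G1 X34.777 Y111.423
M5
G0 X53.148 Y157.285
M4 S830
G1 X103.540 Y157.285 F1120
G1 X103.540 Y69.962
G1 X53.148 Y69.962
G1 X53.148 Y157.285
M5
G0 X98.264 Y171.234
M4 S830
G1 X93.737 Y147.895 F1120
G1 X72.667 Y136.882
G1 X50.920 Y146.488
G1 X44.872 Y169.480
G1 X59.077 Y188.544
G1 X82.838 Y189.325
G1 X98.264 Y171.234
M5
G0 X19.771 Y202.436
M4 S830
G1 X34.779 Y197.091 F1120
G1 X52.927 Y177.643
G1 X74.215 Y144.090
M5
G0 X115.159 Y191.859
M4 S830
G1 X97.033 Y205.138 F1120
G1 X104.060 Y226.480
G1 X126.529 Y226.392
G1 X133.389 Y204.995
G1 X115.159 Y191.859
M5
G0 X0.000 Y0.000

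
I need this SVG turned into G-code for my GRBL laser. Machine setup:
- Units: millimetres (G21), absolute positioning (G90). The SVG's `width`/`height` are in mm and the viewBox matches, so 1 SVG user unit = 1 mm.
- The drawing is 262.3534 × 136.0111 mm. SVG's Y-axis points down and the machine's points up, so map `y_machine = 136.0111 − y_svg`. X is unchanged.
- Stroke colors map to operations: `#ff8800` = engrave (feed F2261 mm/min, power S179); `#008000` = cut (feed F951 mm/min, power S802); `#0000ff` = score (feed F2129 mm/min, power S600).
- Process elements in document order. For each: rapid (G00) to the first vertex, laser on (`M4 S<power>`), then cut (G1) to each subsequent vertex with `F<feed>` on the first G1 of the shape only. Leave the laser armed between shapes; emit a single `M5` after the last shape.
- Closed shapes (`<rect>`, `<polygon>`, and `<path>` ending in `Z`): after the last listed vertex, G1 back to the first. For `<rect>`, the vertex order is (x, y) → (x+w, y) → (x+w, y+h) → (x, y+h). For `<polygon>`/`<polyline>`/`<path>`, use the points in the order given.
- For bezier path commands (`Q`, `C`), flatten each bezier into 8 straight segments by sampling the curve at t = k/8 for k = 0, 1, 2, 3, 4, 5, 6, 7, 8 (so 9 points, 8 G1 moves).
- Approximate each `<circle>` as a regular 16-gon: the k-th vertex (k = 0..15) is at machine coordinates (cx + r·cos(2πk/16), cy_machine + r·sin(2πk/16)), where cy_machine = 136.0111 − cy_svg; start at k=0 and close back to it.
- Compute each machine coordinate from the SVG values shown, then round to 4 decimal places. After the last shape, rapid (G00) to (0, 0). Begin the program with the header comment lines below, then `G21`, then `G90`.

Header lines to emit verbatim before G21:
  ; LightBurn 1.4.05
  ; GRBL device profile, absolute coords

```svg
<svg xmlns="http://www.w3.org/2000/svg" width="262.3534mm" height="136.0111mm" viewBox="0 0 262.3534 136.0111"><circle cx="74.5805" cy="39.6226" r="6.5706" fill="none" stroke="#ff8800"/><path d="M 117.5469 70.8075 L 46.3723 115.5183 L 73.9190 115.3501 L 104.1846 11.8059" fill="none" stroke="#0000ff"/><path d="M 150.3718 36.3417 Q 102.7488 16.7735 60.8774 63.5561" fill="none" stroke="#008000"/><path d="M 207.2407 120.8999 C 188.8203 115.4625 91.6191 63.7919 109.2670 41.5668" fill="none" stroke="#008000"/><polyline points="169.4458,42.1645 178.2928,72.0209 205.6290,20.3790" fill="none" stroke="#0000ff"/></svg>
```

1 u = 1 mm; y_m = 136.0111 − y.

[1] `<circle>` circle, #ff8800→engrave S179 F2261: (81.1511,96.3885) → (80.6509,98.9030) → (79.2266,101.0346) → (77.0950,102.4589) → (74.5805,102.9591) → (72.0660,102.4589) → (69.9344,101.0346) → (68.5101,98.9030) → (68.0099,96.3885) → (68.5101,93.8740) → (69.9344,91.7424) → (72.0660,90.3181) → (74.5805,89.8179) → (77.0950,90.3181) → (79.2266,91.7424) → (80.6509,93.8740) → (81.1511,96.3885) (closed)

[2] `<path>` open polyline, #0000ff→score S600 F2129: (117.5469,65.2036) → (46.3723,20.4928) → (73.9190,20.6610) → (104.1846,124.2052)

[3] `<path>` quadratic bezier, #008000→cut S802 F951: (150.3718,99.6694) → (138.5559,103.5247) → (126.9198,105.3066) → (115.4634,105.0150) → (104.1867,102.6499) → (93.0898,98.2114) → (82.1726,91.6994) → (71.4351,83.1139) → (60.8774,72.4550)

[4] `<path>` cubic bezier, #008000→cut S802 F951: (207.2407,15.1112) → (197.0184,19.1696) → (181.6795,26.6755) → (163.4931,36.7420) → (144.7282,48.4824) → (127.6541,61.0096) → (114.5398,73.4369) → (107.6544,84.8774) → (109.2670,94.4443)

[5] `<polyline>` open polyline, #0000ff→score S600 F2129: (169.4458,93.8466) → (178.2928,63.9902) → (205.6290,115.6321)

; LightBurn 1.4.05
; GRBL device profile, absolute coords
G21
G90
G00 X81.1511 Y96.3885
M4 S179
G1 X80.6509 Y98.9030 F2261
G1 X79.2266 Y101.0346
G1 X77.0950 Y102.4589
G1 X74.5805 Y102.9591
G1 X72.0660 Y102.4589
G1 X69.9344 Y101.0346
G1 X68.5101 Y98.9030
G1 X68.0099 Y96.3885
G1 X68.5101 Y93.8740
G1 X69.9344 Y91.7424
G1 X72.0660 Y90.3181
G1 X74.5805 Y89.8179
G1 X77.0950 Y90.3181
G1 X79.2266 Y91.7424
G1 X80.6509 Y93.8740
G1 X81.1511 Y96.3885
G00 X117.5469 Y65.2036
M4 S600
G1 X46.3723 Y20.4928 F2129
G1 X73.9190 Y20.6610
G1 X104.1846 Y124.2052
G00 X150.3718 Y99.6694
M4 S802
G1 X138.5559 Y103.5247 F951
G1 X126.9198 Y105.3066
G1 X115.4634 Y105.0150
G1 X104.1867 Y102.6499
G1 X93.0898 Y98.2114
G1 X82.1726 Y91.6994
G1 X71.4351 Y83.1139
G1 X60.8774 Y72.4550
G00 X207.2407 Y15.1112
M4 S802
G1 X197.0184 Y19.1696 F951
G1 X181.6795 Y26.6755
G1 X163.4931 Y36.7420
G1 X144.7282 Y48.4824
G1 X127.6541 Y61.0096
G1 X114.5398 Y73.4369
G1 X107.6544 Y84.8774
G1 X109.2670 Y94.4443
G00 X169.4458 Y93.8466
M4 S600
G1 X178.2928 Y63.9902 F2129
G1 X205.6290 Y115.6321
M5
G00 X0.0000 Y0.0000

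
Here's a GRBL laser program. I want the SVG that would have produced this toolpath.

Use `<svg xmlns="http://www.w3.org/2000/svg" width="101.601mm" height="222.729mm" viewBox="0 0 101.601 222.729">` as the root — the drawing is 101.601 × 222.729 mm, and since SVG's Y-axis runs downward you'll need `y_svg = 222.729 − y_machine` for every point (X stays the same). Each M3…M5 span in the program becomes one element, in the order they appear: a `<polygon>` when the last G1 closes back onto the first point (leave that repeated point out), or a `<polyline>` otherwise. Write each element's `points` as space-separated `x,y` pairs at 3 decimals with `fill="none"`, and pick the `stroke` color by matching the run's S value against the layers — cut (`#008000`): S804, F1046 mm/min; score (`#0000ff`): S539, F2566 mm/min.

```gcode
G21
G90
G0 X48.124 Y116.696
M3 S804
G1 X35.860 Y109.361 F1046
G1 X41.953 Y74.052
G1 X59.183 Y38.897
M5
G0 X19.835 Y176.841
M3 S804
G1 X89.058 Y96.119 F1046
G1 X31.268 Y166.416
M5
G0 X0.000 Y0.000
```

<svg xmlns="http://www.w3.org/2000/svg" width="101.601mm" height="222.729mm" viewBox="0 0 101.601 222.729">
  <polyline points="48.124,106.033 35.860,113.368 41.953,148.677 59.183,183.832" fill="none" stroke="#008000"/>
  <polyline points="19.835,45.888 89.058,126.610 31.268,56.313" fill="none" stroke="#008000"/>
</svg>

Each laser-on run becomes one SVG element. Flip Y back into SVG space with y_svg = 222.729 − y_machine. Every run uses S804, so all elements get stroke `#008000` (cut).

Run 1: The run is open, so emit a `<polyline>` with points (Y-flipped): 48.124,106.033 35.860,113.368 41.953,148.677 59.183,183.832.

Run 2: The run is open, so emit a `<polyline>` with points (Y-flipped): 19.835,45.888 89.058,126.610 31.268,56.313.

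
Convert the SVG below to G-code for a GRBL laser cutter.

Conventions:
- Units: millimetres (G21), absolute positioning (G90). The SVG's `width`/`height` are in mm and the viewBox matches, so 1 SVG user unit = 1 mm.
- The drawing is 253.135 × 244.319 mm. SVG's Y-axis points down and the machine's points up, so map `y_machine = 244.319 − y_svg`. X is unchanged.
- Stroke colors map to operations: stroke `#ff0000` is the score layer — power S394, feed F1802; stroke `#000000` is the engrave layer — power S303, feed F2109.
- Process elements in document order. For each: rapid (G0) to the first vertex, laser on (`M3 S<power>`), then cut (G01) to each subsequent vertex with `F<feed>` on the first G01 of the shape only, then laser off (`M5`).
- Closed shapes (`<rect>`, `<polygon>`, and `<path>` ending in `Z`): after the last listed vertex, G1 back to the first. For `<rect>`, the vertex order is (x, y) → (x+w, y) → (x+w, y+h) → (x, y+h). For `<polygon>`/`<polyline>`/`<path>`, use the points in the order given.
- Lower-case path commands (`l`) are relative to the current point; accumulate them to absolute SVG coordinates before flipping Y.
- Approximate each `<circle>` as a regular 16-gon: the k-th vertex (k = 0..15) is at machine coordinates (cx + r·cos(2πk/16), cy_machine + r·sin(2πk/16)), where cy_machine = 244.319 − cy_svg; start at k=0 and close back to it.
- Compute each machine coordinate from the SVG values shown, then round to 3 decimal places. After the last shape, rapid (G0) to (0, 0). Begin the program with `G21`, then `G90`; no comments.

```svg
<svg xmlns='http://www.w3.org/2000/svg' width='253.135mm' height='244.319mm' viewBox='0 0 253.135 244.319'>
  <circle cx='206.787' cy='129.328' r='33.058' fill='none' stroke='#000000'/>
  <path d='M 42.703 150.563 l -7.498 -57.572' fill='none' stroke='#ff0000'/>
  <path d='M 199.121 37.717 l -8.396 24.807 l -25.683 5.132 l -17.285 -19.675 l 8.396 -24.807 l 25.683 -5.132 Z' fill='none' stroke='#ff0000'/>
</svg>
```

G21
G90
G0 X239.845 Y114.991
M3 S303
G01 X237.329 Y127.642 F2109
G01 X230.163 Y138.367
G01 X219.438 Y145.533
G01 X206.787 Y148.049
G01 X194.136 Y145.533
G01 X183.411 Y138.367
G01 X176.245 Y127.642
G01 X173.729 Y114.991
G01 X176.245 Y102.340
G01 X183.411 Y91.615
G01 X194.136 Y84.449
G01 X206.787 Y81.933
G01 X219.438 Y84.449
G01 X230.163 Y91.615
G01 X237.329 Y102.340
G01 X239.845 Y114.991
M5
G0 X42.703 Y93.756
M3 S394
G01 X35.205 Y151.328 F1802
M5
G0 X199.121 Y206.602
M3 S394
G01 X190.725 Y181.795 F1802
G01 X165.042 Y176.663
G01 X147.757 Y196.338
G01 X156.153 Y221.145
G01 X181.836 Y226.277
G01 X199.121 Y206.602
M5
G0 X0.000 Y0.000

1 u = 1 mm; y_m = 244.319 − y.

[1] `<circle>` circle, #000000→engrave S303 F2109: (239.845,114.991) → (237.329,127.642) → (230.163,138.367) → (219.438,145.533) → (206.787,148.049) → (194.136,145.533) → (183.411,138.367) → (176.245,127.642) → (173.729,114.991) → (176.245,102.340) → (183.411,91.615) → (194.136,84.449) → (206.787,81.933) → (219.438,84.449) → (230.163,91.615) → (237.329,102.340) → (239.845,114.991) (closed)

[2] `<path>` line segment, #ff0000→score S394 F1802: (42.703,93.756) → (35.205,151.328)

[3] `<path>` regular polygon, #ff0000→score S394 F1802: (199.121,206.602) → (190.725,181.795) → (165.042,176.663) → (147.757,196.338) → (156.153,221.145) → (181.836,226.277) → (199.121,206.602) (closed)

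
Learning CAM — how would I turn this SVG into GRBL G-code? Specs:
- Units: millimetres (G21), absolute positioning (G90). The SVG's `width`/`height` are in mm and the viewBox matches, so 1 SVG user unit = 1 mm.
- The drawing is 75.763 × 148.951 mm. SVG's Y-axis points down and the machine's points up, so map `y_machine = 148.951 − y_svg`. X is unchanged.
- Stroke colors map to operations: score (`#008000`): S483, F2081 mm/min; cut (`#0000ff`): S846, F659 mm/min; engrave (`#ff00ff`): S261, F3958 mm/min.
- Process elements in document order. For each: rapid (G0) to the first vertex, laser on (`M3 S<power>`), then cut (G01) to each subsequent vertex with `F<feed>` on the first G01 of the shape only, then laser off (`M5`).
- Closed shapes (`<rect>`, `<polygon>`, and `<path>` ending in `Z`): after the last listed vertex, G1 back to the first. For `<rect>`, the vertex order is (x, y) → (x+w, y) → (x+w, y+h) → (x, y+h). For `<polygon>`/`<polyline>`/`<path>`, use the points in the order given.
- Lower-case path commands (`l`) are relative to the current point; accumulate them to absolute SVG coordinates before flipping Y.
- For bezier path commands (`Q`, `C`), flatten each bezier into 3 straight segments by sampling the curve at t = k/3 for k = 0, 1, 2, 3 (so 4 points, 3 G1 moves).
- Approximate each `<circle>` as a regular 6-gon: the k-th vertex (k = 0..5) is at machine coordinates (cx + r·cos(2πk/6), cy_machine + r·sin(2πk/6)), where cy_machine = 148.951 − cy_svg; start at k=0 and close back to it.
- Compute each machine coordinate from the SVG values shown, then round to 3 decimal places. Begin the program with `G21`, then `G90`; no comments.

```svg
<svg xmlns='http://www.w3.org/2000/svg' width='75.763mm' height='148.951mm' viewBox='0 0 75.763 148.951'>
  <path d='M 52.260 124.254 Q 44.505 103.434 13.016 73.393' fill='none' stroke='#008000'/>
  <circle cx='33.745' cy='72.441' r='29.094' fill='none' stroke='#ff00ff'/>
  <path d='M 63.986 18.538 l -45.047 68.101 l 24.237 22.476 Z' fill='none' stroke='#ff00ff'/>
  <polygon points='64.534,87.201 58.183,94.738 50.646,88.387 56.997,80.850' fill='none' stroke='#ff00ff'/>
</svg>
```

Since the viewBox matches the mm dimensions, user units are millimetres directly. The only transform is the Y-flip y_m = 148.951 − y_svg.

Shape 1 is a quadratic bezier drawn with `<path>`. Its stroke #008000 means score at S483, F2081. After flipping Y the toolpath is (52.260,24.697) → (44.453,39.602) → (31.372,56.555) → (13.016,75.558).

Shape 2 is a circle drawn with `<circle>`. Its stroke #ff00ff means engrave at S261, F3958. After flipping Y the toolpath is (62.839,76.510) → (48.292,101.706) → (19.198,101.706) → (4.651,76.510) → (19.198,51.314) → (48.292,51.314) → (62.839,76.510), returning to the start.

Shape 3 is a closed polygon drawn with `<path>`. Its stroke #ff00ff means engrave at S261, F3958. After flipping Y the toolpath is (63.986,130.413) → (18.939,62.312) → (43.176,39.836) → (63.986,130.413), returning to the start.

Shape 4 is a regular polygon drawn with `<polygon>`. Its stroke #ff00ff means engrave at S261, F3958. After flipping Y the toolpath is (64.534,61.750) → (58.183,54.213) → (50.646,60.564) → (56.997,68.101) → (64.534,61.750), returning to the start.

G21
G90
G0 X52.260 Y24.697
M3 S483
G01 X44.453 Y39.602 F2081
G01 X31.372 Y56.555
G01 X13.016 Y75.558
M5
G0 X62.839 Y76.510
M3 S261
G01 X48.292 Y101.706 F3958
G01 X19.198 Y101.706
G01 X4.651 Y76.510
G01 X19.198 Y51.314
G01 X48.292 Y51.314
G01 X62.839 Y76.510
M5
G0 X63.986 Y130.413
M3 S261
G01 X18.939 Y62.312 F3958
G01 X43.176 Y39.836
G01 X63.986 Y130.413
M5
G0 X64.534 Y61.750
M3 S261
G01 X58.183 Y54.213 F3958
G01 X50.646 Y60.564
G01 X56.997 Y68.101
G01 X64.534 Y61.750
M5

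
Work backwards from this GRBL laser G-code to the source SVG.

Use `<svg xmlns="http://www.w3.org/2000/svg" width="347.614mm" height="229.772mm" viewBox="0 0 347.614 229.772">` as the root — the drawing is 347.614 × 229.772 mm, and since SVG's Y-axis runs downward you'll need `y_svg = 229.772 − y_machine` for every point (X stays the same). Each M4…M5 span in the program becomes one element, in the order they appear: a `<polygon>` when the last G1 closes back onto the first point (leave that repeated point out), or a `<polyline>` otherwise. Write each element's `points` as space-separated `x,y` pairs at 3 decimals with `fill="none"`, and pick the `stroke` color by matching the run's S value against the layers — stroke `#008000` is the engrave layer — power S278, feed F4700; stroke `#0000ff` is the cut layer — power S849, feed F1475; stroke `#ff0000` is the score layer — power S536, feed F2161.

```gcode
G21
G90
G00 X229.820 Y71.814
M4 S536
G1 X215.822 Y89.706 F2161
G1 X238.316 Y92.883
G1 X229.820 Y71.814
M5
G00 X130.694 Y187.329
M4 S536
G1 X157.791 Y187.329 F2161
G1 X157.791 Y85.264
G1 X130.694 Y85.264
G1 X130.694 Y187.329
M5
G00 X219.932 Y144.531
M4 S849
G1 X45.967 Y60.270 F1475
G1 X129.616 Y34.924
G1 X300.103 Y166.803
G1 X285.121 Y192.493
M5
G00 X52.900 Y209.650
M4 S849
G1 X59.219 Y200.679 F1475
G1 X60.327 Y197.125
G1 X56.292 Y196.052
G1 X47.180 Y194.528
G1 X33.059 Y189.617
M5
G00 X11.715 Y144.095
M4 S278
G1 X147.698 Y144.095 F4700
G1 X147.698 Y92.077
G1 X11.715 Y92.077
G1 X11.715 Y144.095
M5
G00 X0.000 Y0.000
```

Machine Y-up, SVG Y-down with viewBox height 229.772, so y_svg = 229.772 − y_machine; X carries over.

Run 1: power S536 maps to stroke `#ff0000` (score). The run returns to its start, so emit a `<polygon>` with points (Y-flipped): 229.820,157.958 215.822,140.066 238.316,136.889.

Run 2: power S536 maps to stroke `#ff0000` (score). The run returns to its start, so emit a `<polygon>` with points (Y-flipped): 130.694,42.443 157.791,42.443 157.791,144.508 130.694,144.508.

Run 3: S849 ⇒ cut layer `#0000ff`. The run is open, so emit a `<polyline>` with points (Y-flipped): 219.932,85.241 45.967,169.502 129.616,194.848 300.103,62.969 285.121,37.279.

Run 4: power S849 maps to stroke `#0000ff` (cut). The run is open, so emit a `<polyline>` with points (Y-flipped): 52.900,20.122 59.219,29.093 60.327,32.647 56.292,33.720 47.180,35.244 33.059,40.155.

Run 5: S278 ⇒ engrave layer `#008000`. The run returns to its start, so emit a `<polygon>` with points (Y-flipped): 11.715,85.677 147.698,85.677 147.698,137.695 11.715,137.695.

<svg xmlns="http://www.w3.org/2000/svg" width="347.614mm" height="229.772mm" viewBox="0 0 347.614 229.772">
  <polygon points="229.820,157.958 215.822,140.066 238.316,136.889" fill="none" stroke="#ff0000"/>
  <polygon points="130.694,42.443 157.791,42.443 157.791,144.508 130.694,144.508" fill="none" stroke="#ff0000"/>
  <polyline points="219.932,85.241 45.967,169.502 129.616,194.848 300.103,62.969 285.121,37.279" fill="none" stroke="#0000ff"/>
  <polyline points="52.900,20.122 59.219,29.093 60.327,32.647 56.292,33.720 47.180,35.244 33.059,40.155" fill="none" stroke="#0000ff"/>
  <polygon points="11.715,85.677 147.698,85.677 147.698,137.695 11.715,137.695" fill="none" stroke="#008000"/>
</svg>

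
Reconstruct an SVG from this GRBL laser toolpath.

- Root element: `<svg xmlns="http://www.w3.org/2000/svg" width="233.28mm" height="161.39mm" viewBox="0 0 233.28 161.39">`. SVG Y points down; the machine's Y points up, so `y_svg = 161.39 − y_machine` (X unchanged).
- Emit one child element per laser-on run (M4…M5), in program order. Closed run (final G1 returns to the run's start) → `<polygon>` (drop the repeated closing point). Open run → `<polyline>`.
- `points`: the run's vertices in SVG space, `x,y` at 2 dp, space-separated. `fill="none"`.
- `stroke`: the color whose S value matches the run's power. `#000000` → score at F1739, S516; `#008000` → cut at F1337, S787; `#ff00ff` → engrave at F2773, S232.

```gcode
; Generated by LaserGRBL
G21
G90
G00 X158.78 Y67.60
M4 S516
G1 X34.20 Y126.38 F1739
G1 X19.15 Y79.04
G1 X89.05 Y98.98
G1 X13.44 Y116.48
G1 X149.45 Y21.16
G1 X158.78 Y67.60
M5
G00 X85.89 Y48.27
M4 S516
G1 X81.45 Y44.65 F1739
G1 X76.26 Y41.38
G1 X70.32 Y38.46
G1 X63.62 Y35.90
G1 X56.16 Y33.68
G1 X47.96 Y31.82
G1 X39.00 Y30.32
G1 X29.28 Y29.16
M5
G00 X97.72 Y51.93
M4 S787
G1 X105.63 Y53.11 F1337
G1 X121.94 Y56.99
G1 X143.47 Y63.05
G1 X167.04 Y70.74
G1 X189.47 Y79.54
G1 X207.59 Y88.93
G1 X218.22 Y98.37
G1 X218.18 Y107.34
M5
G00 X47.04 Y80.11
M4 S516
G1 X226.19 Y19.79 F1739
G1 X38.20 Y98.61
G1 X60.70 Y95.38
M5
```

<svg xmlns="http://www.w3.org/2000/svg" width="233.28mm" height="161.39mm" viewBox="0 0 233.28 161.39">
  <polygon points="158.78,93.79 34.20,35.01 19.15,82.35 89.05,62.41 13.44,44.91 149.45,140.23" fill="none" stroke="#000000"/>
  <polyline points="85.89,113.12 81.45,116.74 76.26,120.01 70.32,122.93 63.62,125.49 56.16,127.71 47.96,129.57 39.00,131.07 29.28,132.23" fill="none" stroke="#000000"/>
  <polyline points="97.72,109.46 105.63,108.28 121.94,104.40 143.47,98.34 167.04,90.65 189.47,81.85 207.59,72.46 218.22,63.02 218.18,54.05" fill="none" stroke="#008000"/>
  <polyline points="47.04,81.28 226.19,141.60 38.20,62.78 60.70,66.01" fill="none" stroke="#000000"/>
</svg>

Each laser-on run becomes one SVG element. Flip Y back into SVG space with y_svg = 161.39 − y_machine.

Run 1: the run's S516 means `#000000` (score). The run returns to its start, so emit a `<polygon>` with points (Y-flipped): 158.78,93.79 34.20,35.01 19.15,82.35 89.05,62.41 13.44,44.91 149.45,140.23.

Run 2: S516 ⇒ score layer `#000000`. The run is open, so emit a `<polyline>` with points (Y-flipped): 85.89,113.12 81.45,116.74 76.26,120.01 70.32,122.93 63.62,125.49 56.16,127.71 47.96,129.57 39.00,131.07 29.28,132.23.

Run 3: S787 ⇒ cut layer `#008000`. The run is open, so emit a `<polyline>` with points (Y-flipped): 97.72,109.46 105.63,108.28 121.94,104.40 143.47,98.34 167.04,90.65 189.47,81.85 207.59,72.46 218.22,63.02 218.18,54.05.

Run 4: power S516 maps to stroke `#000000` (score). The run is open, so emit a `<polyline>` with points (Y-flipped): 47.04,81.28 226.19,141.60 38.20,62.78 60.70,66.01.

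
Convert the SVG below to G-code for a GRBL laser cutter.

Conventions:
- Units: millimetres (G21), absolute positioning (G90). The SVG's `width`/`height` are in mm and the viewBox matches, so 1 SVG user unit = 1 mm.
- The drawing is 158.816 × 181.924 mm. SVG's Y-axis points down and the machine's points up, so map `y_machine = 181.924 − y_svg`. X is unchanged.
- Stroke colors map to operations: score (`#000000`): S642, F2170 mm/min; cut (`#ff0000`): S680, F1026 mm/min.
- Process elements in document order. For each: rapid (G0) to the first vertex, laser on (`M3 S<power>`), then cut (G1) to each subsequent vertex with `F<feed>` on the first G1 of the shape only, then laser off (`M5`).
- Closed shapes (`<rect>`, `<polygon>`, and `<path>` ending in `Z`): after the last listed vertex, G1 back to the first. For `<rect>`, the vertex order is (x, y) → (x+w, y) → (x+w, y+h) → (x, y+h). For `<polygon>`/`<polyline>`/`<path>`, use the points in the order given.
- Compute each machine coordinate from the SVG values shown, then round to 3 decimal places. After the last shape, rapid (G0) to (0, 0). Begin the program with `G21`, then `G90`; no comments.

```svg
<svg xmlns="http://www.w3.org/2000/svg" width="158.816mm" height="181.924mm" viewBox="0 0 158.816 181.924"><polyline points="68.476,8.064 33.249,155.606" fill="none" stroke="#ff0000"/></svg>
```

G21
G90
G0 X68.476 Y173.860
M3 S680
G1 X33.249 Y26.318 F1026
M5
G0 X0.000 Y0.000

Since the viewBox matches the mm dimensions, user units are millimetres directly. The only transform is the Y-flip y_m = 181.924 − y_svg.

Shape 1 is a line segment drawn with `<polyline>`. Its stroke #ff0000 means cut at S680, F1026. After flipping Y the toolpath is (68.476,173.860) → (33.249,26.318).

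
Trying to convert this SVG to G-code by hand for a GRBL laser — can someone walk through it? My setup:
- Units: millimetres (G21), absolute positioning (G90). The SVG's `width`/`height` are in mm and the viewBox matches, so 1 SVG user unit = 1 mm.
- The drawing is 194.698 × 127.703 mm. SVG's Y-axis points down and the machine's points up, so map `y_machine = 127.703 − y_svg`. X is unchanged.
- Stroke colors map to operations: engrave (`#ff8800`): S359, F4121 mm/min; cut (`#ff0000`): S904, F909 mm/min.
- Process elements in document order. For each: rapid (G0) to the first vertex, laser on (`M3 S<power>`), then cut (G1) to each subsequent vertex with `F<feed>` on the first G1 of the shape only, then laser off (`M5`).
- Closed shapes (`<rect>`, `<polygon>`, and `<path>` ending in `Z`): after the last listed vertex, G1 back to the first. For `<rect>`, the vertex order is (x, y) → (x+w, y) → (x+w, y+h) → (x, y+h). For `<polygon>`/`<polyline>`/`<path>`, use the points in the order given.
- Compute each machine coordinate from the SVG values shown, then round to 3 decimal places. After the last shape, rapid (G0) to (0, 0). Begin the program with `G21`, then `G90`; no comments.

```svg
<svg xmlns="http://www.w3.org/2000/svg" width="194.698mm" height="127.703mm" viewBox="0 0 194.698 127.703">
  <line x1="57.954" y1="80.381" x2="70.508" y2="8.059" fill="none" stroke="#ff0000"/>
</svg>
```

G21
G90
G0 X57.954 Y47.322
M3 S904
G1 X70.508 Y119.644 F909
M5
G0 X0.000 Y0.000

1 u = 1 mm; y_m = 127.703 − y.

[1] `<line>` line segment, #ff0000→cut S904 F909: (57.954,47.322) → (70.508,119.644)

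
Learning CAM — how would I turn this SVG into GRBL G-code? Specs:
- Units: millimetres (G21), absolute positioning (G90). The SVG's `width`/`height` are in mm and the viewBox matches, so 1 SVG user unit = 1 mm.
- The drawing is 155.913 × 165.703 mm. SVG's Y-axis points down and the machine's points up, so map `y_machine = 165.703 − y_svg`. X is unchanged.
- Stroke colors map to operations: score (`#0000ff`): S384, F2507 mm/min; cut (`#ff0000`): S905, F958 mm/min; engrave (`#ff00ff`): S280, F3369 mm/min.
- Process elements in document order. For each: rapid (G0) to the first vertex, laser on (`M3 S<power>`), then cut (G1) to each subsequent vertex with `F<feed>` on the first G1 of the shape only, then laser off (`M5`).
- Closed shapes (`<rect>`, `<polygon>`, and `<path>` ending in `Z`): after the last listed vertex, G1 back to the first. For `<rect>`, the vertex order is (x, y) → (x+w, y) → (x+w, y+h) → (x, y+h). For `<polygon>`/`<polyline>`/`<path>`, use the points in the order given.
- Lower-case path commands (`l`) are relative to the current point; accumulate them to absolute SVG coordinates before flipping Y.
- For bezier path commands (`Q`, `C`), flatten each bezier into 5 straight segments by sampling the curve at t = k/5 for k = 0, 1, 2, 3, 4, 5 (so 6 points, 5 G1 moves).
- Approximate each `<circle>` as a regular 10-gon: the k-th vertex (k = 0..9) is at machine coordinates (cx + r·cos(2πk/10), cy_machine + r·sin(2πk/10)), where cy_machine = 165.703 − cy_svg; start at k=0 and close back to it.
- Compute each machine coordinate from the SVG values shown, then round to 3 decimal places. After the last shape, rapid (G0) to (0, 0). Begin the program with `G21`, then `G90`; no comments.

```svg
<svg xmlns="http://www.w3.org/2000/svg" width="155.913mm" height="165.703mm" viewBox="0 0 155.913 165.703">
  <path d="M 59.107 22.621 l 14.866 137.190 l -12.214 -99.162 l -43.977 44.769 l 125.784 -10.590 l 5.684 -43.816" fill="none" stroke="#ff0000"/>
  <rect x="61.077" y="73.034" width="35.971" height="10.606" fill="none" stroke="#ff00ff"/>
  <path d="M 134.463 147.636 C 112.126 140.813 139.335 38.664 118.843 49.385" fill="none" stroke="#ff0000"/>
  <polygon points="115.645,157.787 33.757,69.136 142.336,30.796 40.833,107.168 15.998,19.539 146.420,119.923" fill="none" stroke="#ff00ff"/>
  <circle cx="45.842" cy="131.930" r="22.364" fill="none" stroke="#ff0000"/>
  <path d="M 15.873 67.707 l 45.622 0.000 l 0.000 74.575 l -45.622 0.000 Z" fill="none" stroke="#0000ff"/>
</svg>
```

1 u = 1 mm; y_m = 165.703 − y.

[1] `<path>` open polyline, #ff0000→cut S905 F958: (59.107,143.082) → (73.973,5.892) → (61.759,105.054) → (17.782,60.285) → (143.566,70.875) → (149.250,114.691)

[2] `<rect>` rectangle, #ff00ff→engrave S280 F3369: (61.077,92.669) → (97.048,92.669) → (97.048,82.063) → (61.077,82.063) → (61.077,92.669) (closed)

[3] `<path>` cubic bezier, #ff0000→cut S905 F958: (134.463,18.067) → (126.228,31.934) → (125.217,58.687) → (126.761,88.330) → (126.192,110.872) → (118.843,116.318)

[4] `<polygon>` closed polygon, #ff00ff→engrave S280 F3369: (115.645,7.916) → (33.757,96.567) → (142.336,134.907) → (40.833,58.535) → (15.998,146.164) → (146.420,45.780) → (115.645,7.916) (closed)

[5] `<circle>` circle, #ff0000→cut S905 F958: (68.206,33.773) → (63.935,46.918) → (52.753,55.042) → (38.931,55.042) → (27.749,46.918) → (23.478,33.773) → (27.749,20.628) → (38.931,12.504) → (52.753,12.504) → (63.935,20.628) → (68.206,33.773) (closed)

[6] `<path>` rectangle, #0000ff→score S384 F2507: (15.873,97.996) → (61.495,97.996) → (61.495,23.421) → (15.873,23.421) → (15.873,97.996) (closed)

G21
G90
G0 X59.107 Y143.082
M3 S905
G1 X73.973 Y5.892 F958
G1 X61.759 Y105.054
G1 X17.782 Y60.285
G1 X143.566 Y70.875
G1 X149.250 Y114.691
M5
G0 X61.077 Y92.669
M3 S280
G1 X97.048 Y92.669 F3369
G1 X97.048 Y82.063
G1 X61.077 Y82.063
G1 X61.077 Y92.669
M5
G0 X134.463 Y18.067
M3 S905
G1 X126.228 Y31.934 F958
G1 X125.217 Y58.687
G1 X126.761 Y88.330
G1 X126.192 Y110.872
G1 X118.843 Y116.318
M5
G0 X115.645 Y7.916
M3 S280
G1 X33.757 Y96.567 F3369
G1 X142.336 Y134.907
G1 X40.833 Y58.535
G1 X15.998 Y146.164
G1 X146.420 Y45.780
G1 X115.645 Y7.916
M5
G0 X68.206 Y33.773
M3 S905
G1 X63.935 Y46.918 F958
G1 X52.753 Y55.042
G1 X38.931 Y55.042
G1 X27.749 Y46.918
G1 X23.478 Y33.773
G1 X27.749 Y20.628
G1 X38.931 Y12.504
G1 X52.753 Y12.504
G1 X63.935 Y20.628
G1 X68.206 Y33.773
M5
G0 X15.873 Y97.996
M3 S384
G1 X61.495 Y97.996 F2507
G1 X61.495 Y23.421
G1 X15.873 Y23.421
G1 X15.873 Y97.996
M5
G0 X0.000 Y0.000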